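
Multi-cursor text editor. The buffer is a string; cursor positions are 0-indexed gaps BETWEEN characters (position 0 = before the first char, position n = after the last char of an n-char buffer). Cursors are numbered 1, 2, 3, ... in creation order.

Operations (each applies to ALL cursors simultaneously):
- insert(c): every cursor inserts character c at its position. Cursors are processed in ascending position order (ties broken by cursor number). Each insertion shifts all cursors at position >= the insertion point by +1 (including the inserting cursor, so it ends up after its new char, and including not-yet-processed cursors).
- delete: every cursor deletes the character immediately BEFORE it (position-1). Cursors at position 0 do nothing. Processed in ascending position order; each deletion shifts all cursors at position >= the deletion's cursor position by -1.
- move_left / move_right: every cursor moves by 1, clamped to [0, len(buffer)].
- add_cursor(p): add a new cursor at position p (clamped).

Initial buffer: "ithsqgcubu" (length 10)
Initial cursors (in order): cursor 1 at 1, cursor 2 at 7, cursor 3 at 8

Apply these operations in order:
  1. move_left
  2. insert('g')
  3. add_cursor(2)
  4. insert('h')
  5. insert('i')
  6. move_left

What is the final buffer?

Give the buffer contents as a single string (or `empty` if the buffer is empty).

After op 1 (move_left): buffer="ithsqgcubu" (len 10), cursors c1@0 c2@6 c3@7, authorship ..........
After op 2 (insert('g')): buffer="githsqggcgubu" (len 13), cursors c1@1 c2@8 c3@10, authorship 1......2.3...
After op 3 (add_cursor(2)): buffer="githsqggcgubu" (len 13), cursors c1@1 c4@2 c2@8 c3@10, authorship 1......2.3...
After op 4 (insert('h')): buffer="ghihthsqgghcghubu" (len 17), cursors c1@2 c4@4 c2@11 c3@14, authorship 11.4.....22.33...
After op 5 (insert('i')): buffer="ghiihithsqgghicghiubu" (len 21), cursors c1@3 c4@6 c2@14 c3@18, authorship 111.44.....222.333...
After op 6 (move_left): buffer="ghiihithsqgghicghiubu" (len 21), cursors c1@2 c4@5 c2@13 c3@17, authorship 111.44.....222.333...

Answer: ghiihithsqgghicghiubu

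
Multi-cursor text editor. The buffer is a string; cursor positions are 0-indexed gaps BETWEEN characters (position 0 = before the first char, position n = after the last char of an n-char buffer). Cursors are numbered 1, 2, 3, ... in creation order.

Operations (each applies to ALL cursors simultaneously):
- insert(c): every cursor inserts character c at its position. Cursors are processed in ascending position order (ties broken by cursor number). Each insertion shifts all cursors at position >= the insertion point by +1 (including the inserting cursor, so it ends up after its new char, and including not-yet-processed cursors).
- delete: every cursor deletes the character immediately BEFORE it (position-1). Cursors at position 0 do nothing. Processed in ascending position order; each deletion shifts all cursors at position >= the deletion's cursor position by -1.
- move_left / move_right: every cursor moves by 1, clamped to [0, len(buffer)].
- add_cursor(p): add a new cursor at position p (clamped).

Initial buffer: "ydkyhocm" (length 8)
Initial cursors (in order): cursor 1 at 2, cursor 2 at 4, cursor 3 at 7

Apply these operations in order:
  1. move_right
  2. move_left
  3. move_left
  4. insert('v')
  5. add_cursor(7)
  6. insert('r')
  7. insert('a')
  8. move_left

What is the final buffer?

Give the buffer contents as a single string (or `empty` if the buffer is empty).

After op 1 (move_right): buffer="ydkyhocm" (len 8), cursors c1@3 c2@5 c3@8, authorship ........
After op 2 (move_left): buffer="ydkyhocm" (len 8), cursors c1@2 c2@4 c3@7, authorship ........
After op 3 (move_left): buffer="ydkyhocm" (len 8), cursors c1@1 c2@3 c3@6, authorship ........
After op 4 (insert('v')): buffer="yvdkvyhovcm" (len 11), cursors c1@2 c2@5 c3@9, authorship .1..2...3..
After op 5 (add_cursor(7)): buffer="yvdkvyhovcm" (len 11), cursors c1@2 c2@5 c4@7 c3@9, authorship .1..2...3..
After op 6 (insert('r')): buffer="yvrdkvryhrovrcm" (len 15), cursors c1@3 c2@7 c4@10 c3@13, authorship .11..22..4.33..
After op 7 (insert('a')): buffer="yvradkvrayhraovracm" (len 19), cursors c1@4 c2@9 c4@13 c3@17, authorship .111..222..44.333..
After op 8 (move_left): buffer="yvradkvrayhraovracm" (len 19), cursors c1@3 c2@8 c4@12 c3@16, authorship .111..222..44.333..

Answer: yvradkvrayhraovracm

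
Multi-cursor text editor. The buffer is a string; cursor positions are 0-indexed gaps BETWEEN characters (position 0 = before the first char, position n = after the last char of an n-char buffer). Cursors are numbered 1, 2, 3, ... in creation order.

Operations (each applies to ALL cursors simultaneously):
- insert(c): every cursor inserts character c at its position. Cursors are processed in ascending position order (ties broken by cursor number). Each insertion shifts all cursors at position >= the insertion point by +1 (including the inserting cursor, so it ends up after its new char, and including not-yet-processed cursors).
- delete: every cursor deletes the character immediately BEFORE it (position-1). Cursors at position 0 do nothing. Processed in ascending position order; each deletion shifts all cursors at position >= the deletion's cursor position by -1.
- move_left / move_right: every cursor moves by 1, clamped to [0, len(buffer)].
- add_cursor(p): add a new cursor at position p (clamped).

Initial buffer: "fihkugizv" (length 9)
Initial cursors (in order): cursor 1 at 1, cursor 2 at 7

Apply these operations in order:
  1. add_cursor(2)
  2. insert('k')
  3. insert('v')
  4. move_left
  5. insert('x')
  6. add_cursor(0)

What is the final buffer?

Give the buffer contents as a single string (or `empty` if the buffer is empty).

Answer: fkxvikxvhkugikxvzv

Derivation:
After op 1 (add_cursor(2)): buffer="fihkugizv" (len 9), cursors c1@1 c3@2 c2@7, authorship .........
After op 2 (insert('k')): buffer="fkikhkugikzv" (len 12), cursors c1@2 c3@4 c2@10, authorship .1.3.....2..
After op 3 (insert('v')): buffer="fkvikvhkugikvzv" (len 15), cursors c1@3 c3@6 c2@13, authorship .11.33.....22..
After op 4 (move_left): buffer="fkvikvhkugikvzv" (len 15), cursors c1@2 c3@5 c2@12, authorship .11.33.....22..
After op 5 (insert('x')): buffer="fkxvikxvhkugikxvzv" (len 18), cursors c1@3 c3@7 c2@15, authorship .111.333.....222..
After op 6 (add_cursor(0)): buffer="fkxvikxvhkugikxvzv" (len 18), cursors c4@0 c1@3 c3@7 c2@15, authorship .111.333.....222..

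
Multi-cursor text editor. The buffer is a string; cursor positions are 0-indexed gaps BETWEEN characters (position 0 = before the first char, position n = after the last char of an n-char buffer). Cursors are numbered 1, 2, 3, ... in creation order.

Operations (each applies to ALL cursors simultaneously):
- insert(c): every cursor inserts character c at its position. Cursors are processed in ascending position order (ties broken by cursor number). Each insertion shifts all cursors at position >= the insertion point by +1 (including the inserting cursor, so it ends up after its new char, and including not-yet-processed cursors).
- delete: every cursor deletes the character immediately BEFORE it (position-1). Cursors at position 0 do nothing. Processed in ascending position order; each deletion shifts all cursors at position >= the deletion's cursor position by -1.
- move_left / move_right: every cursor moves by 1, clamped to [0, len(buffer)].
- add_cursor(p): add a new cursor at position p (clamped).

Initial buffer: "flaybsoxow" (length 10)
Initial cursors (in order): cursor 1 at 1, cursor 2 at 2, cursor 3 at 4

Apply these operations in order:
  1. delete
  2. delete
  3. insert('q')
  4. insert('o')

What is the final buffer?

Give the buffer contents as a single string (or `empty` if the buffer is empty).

Answer: qqqooobsoxow

Derivation:
After op 1 (delete): buffer="absoxow" (len 7), cursors c1@0 c2@0 c3@1, authorship .......
After op 2 (delete): buffer="bsoxow" (len 6), cursors c1@0 c2@0 c3@0, authorship ......
After op 3 (insert('q')): buffer="qqqbsoxow" (len 9), cursors c1@3 c2@3 c3@3, authorship 123......
After op 4 (insert('o')): buffer="qqqooobsoxow" (len 12), cursors c1@6 c2@6 c3@6, authorship 123123......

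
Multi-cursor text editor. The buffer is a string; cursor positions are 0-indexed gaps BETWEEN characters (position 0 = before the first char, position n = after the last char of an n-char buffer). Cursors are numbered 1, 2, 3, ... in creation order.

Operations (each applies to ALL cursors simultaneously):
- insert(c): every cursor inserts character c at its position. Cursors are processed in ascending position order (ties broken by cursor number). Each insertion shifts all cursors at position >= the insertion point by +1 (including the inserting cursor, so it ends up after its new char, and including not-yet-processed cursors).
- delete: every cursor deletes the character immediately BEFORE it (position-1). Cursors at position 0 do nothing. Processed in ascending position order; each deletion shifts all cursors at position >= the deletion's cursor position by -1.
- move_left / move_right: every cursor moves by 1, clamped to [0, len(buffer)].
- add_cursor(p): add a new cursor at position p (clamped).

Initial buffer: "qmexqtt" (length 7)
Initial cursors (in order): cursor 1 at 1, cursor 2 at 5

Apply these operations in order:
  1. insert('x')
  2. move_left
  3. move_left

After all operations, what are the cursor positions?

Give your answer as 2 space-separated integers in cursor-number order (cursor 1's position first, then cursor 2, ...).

Answer: 0 5

Derivation:
After op 1 (insert('x')): buffer="qxmexqxtt" (len 9), cursors c1@2 c2@7, authorship .1....2..
After op 2 (move_left): buffer="qxmexqxtt" (len 9), cursors c1@1 c2@6, authorship .1....2..
After op 3 (move_left): buffer="qxmexqxtt" (len 9), cursors c1@0 c2@5, authorship .1....2..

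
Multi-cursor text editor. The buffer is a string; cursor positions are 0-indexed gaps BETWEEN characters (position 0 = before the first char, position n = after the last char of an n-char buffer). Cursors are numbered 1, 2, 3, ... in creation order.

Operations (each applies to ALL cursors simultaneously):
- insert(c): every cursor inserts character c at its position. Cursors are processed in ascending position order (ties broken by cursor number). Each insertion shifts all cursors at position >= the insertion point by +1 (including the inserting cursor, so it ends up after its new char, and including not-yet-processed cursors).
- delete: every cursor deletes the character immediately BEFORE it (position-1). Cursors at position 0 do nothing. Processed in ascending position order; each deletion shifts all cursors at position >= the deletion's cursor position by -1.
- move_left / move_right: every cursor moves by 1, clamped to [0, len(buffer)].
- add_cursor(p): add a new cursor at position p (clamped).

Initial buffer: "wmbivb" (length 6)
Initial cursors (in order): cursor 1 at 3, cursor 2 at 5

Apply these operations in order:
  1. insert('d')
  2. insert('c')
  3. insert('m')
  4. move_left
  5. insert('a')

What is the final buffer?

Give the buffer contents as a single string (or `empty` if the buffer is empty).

Answer: wmbdcamivdcamb

Derivation:
After op 1 (insert('d')): buffer="wmbdivdb" (len 8), cursors c1@4 c2@7, authorship ...1..2.
After op 2 (insert('c')): buffer="wmbdcivdcb" (len 10), cursors c1@5 c2@9, authorship ...11..22.
After op 3 (insert('m')): buffer="wmbdcmivdcmb" (len 12), cursors c1@6 c2@11, authorship ...111..222.
After op 4 (move_left): buffer="wmbdcmivdcmb" (len 12), cursors c1@5 c2@10, authorship ...111..222.
After op 5 (insert('a')): buffer="wmbdcamivdcamb" (len 14), cursors c1@6 c2@12, authorship ...1111..2222.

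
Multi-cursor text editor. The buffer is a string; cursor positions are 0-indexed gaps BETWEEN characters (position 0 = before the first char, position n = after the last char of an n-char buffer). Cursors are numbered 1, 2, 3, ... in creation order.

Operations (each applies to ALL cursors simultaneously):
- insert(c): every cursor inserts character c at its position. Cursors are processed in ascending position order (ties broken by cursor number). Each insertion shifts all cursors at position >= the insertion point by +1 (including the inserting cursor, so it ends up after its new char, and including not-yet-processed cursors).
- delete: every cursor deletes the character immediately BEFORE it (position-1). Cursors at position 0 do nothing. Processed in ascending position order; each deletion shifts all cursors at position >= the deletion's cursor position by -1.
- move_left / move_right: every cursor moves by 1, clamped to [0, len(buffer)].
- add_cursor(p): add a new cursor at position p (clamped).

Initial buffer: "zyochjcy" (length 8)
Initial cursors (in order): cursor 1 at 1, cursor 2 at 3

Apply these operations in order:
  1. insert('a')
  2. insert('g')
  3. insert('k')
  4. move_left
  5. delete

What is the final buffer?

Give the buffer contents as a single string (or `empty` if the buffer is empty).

After op 1 (insert('a')): buffer="zayoachjcy" (len 10), cursors c1@2 c2@5, authorship .1..2.....
After op 2 (insert('g')): buffer="zagyoagchjcy" (len 12), cursors c1@3 c2@7, authorship .11..22.....
After op 3 (insert('k')): buffer="zagkyoagkchjcy" (len 14), cursors c1@4 c2@9, authorship .111..222.....
After op 4 (move_left): buffer="zagkyoagkchjcy" (len 14), cursors c1@3 c2@8, authorship .111..222.....
After op 5 (delete): buffer="zakyoakchjcy" (len 12), cursors c1@2 c2@6, authorship .11..22.....

Answer: zakyoakchjcy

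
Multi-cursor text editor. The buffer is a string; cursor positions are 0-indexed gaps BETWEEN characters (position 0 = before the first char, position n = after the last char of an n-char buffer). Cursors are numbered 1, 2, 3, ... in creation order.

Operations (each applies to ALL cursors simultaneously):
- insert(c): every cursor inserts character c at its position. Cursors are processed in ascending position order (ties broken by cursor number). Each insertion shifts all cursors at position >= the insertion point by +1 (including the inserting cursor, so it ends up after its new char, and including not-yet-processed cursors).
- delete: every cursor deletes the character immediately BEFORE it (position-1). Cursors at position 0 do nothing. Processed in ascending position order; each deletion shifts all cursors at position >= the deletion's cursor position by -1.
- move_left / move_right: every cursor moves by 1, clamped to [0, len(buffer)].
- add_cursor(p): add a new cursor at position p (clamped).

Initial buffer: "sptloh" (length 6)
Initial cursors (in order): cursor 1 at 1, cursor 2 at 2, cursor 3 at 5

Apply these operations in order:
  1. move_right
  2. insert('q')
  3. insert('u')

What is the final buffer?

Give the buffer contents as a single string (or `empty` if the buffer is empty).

After op 1 (move_right): buffer="sptloh" (len 6), cursors c1@2 c2@3 c3@6, authorship ......
After op 2 (insert('q')): buffer="spqtqlohq" (len 9), cursors c1@3 c2@5 c3@9, authorship ..1.2...3
After op 3 (insert('u')): buffer="spqutqulohqu" (len 12), cursors c1@4 c2@7 c3@12, authorship ..11.22...33

Answer: spqutqulohqu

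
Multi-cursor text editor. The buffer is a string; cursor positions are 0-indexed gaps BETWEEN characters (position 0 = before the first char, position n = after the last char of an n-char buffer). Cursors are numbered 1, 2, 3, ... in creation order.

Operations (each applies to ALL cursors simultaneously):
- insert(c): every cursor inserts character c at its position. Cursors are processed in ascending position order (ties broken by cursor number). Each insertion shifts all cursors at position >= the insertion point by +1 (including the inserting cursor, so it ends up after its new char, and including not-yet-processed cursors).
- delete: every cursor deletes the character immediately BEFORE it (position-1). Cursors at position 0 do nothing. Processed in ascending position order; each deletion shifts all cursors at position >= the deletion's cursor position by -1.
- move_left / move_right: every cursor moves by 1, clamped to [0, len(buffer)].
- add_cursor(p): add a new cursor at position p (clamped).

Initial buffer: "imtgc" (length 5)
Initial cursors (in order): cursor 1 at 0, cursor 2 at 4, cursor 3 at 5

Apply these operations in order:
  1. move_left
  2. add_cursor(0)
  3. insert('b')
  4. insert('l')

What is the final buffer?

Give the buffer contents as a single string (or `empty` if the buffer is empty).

Answer: bbllimtblgblc

Derivation:
After op 1 (move_left): buffer="imtgc" (len 5), cursors c1@0 c2@3 c3@4, authorship .....
After op 2 (add_cursor(0)): buffer="imtgc" (len 5), cursors c1@0 c4@0 c2@3 c3@4, authorship .....
After op 3 (insert('b')): buffer="bbimtbgbc" (len 9), cursors c1@2 c4@2 c2@6 c3@8, authorship 14...2.3.
After op 4 (insert('l')): buffer="bbllimtblgblc" (len 13), cursors c1@4 c4@4 c2@9 c3@12, authorship 1414...22.33.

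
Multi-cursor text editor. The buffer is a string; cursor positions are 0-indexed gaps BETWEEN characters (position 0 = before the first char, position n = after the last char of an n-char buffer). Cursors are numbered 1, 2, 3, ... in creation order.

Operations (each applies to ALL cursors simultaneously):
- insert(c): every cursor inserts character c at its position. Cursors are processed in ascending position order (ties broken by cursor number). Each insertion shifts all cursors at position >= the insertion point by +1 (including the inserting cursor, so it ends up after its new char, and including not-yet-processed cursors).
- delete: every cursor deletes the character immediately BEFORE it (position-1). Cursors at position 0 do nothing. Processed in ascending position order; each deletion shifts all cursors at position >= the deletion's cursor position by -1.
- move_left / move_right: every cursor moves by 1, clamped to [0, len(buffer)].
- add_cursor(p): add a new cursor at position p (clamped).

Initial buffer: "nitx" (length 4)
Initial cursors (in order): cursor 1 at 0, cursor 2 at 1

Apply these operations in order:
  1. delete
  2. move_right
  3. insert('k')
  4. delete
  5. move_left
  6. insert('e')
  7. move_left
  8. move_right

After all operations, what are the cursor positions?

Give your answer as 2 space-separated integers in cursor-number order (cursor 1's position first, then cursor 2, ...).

Answer: 2 2

Derivation:
After op 1 (delete): buffer="itx" (len 3), cursors c1@0 c2@0, authorship ...
After op 2 (move_right): buffer="itx" (len 3), cursors c1@1 c2@1, authorship ...
After op 3 (insert('k')): buffer="ikktx" (len 5), cursors c1@3 c2@3, authorship .12..
After op 4 (delete): buffer="itx" (len 3), cursors c1@1 c2@1, authorship ...
After op 5 (move_left): buffer="itx" (len 3), cursors c1@0 c2@0, authorship ...
After op 6 (insert('e')): buffer="eeitx" (len 5), cursors c1@2 c2@2, authorship 12...
After op 7 (move_left): buffer="eeitx" (len 5), cursors c1@1 c2@1, authorship 12...
After op 8 (move_right): buffer="eeitx" (len 5), cursors c1@2 c2@2, authorship 12...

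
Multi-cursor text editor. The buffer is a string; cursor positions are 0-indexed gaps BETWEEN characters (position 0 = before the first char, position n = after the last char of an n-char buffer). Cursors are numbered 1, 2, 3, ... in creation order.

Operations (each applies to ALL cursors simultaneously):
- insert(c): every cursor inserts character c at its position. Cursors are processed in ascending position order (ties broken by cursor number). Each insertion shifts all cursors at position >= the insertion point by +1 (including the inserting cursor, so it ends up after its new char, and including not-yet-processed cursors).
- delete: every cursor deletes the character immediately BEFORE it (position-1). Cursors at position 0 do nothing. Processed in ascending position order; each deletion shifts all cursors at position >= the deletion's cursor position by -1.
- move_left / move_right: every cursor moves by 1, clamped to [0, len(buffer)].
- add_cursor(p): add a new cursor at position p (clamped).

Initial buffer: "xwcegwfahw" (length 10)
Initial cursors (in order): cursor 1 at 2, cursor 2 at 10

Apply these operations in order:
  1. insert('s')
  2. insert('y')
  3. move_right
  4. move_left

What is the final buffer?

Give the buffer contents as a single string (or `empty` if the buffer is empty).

Answer: xwsycegwfahwsy

Derivation:
After op 1 (insert('s')): buffer="xwscegwfahws" (len 12), cursors c1@3 c2@12, authorship ..1........2
After op 2 (insert('y')): buffer="xwsycegwfahwsy" (len 14), cursors c1@4 c2@14, authorship ..11........22
After op 3 (move_right): buffer="xwsycegwfahwsy" (len 14), cursors c1@5 c2@14, authorship ..11........22
After op 4 (move_left): buffer="xwsycegwfahwsy" (len 14), cursors c1@4 c2@13, authorship ..11........22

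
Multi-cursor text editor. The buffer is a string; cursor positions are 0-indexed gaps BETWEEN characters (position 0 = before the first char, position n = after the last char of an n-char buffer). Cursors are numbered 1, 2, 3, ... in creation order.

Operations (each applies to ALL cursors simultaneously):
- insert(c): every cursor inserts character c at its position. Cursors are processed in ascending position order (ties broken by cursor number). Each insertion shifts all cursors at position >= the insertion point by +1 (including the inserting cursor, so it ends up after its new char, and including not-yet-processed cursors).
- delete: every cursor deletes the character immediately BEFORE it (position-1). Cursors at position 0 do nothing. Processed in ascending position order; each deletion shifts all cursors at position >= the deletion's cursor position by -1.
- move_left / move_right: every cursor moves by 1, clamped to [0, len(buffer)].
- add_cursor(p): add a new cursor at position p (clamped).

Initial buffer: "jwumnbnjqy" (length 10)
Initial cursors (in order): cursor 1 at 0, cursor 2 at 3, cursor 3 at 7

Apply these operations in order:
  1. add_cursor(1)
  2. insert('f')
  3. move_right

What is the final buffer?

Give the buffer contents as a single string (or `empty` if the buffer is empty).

Answer: fjfwufmnbnfjqy

Derivation:
After op 1 (add_cursor(1)): buffer="jwumnbnjqy" (len 10), cursors c1@0 c4@1 c2@3 c3@7, authorship ..........
After op 2 (insert('f')): buffer="fjfwufmnbnfjqy" (len 14), cursors c1@1 c4@3 c2@6 c3@11, authorship 1.4..2....3...
After op 3 (move_right): buffer="fjfwufmnbnfjqy" (len 14), cursors c1@2 c4@4 c2@7 c3@12, authorship 1.4..2....3...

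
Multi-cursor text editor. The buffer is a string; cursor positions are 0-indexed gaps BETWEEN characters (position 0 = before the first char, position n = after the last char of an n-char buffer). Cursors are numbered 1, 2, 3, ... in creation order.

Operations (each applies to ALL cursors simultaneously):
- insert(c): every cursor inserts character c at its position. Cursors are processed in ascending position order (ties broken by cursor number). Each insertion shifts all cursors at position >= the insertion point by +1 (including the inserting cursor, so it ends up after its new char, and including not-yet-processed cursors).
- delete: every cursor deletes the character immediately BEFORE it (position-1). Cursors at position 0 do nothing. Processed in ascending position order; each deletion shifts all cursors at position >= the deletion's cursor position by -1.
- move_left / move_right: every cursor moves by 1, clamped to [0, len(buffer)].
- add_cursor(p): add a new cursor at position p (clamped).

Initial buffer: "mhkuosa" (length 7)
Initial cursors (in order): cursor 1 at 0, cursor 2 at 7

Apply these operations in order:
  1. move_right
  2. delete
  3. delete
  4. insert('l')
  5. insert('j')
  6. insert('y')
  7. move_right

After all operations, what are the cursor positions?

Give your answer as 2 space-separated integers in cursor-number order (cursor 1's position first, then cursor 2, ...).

After op 1 (move_right): buffer="mhkuosa" (len 7), cursors c1@1 c2@7, authorship .......
After op 2 (delete): buffer="hkuos" (len 5), cursors c1@0 c2@5, authorship .....
After op 3 (delete): buffer="hkuo" (len 4), cursors c1@0 c2@4, authorship ....
After op 4 (insert('l')): buffer="lhkuol" (len 6), cursors c1@1 c2@6, authorship 1....2
After op 5 (insert('j')): buffer="ljhkuolj" (len 8), cursors c1@2 c2@8, authorship 11....22
After op 6 (insert('y')): buffer="ljyhkuoljy" (len 10), cursors c1@3 c2@10, authorship 111....222
After op 7 (move_right): buffer="ljyhkuoljy" (len 10), cursors c1@4 c2@10, authorship 111....222

Answer: 4 10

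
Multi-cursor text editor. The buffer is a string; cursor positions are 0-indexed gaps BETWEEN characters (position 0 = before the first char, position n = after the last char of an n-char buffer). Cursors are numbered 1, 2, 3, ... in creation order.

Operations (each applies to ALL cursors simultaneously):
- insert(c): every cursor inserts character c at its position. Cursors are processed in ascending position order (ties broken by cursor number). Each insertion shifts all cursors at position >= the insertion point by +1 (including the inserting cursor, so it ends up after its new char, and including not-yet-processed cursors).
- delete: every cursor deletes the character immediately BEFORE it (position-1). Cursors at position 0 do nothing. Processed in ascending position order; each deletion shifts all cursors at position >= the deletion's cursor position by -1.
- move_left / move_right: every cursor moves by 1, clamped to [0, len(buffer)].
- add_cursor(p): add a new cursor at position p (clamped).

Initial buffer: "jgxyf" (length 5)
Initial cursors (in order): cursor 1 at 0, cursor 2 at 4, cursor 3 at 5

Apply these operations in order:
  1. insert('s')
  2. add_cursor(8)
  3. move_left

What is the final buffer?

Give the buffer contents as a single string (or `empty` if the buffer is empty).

After op 1 (insert('s')): buffer="sjgxysfs" (len 8), cursors c1@1 c2@6 c3@8, authorship 1....2.3
After op 2 (add_cursor(8)): buffer="sjgxysfs" (len 8), cursors c1@1 c2@6 c3@8 c4@8, authorship 1....2.3
After op 3 (move_left): buffer="sjgxysfs" (len 8), cursors c1@0 c2@5 c3@7 c4@7, authorship 1....2.3

Answer: sjgxysfs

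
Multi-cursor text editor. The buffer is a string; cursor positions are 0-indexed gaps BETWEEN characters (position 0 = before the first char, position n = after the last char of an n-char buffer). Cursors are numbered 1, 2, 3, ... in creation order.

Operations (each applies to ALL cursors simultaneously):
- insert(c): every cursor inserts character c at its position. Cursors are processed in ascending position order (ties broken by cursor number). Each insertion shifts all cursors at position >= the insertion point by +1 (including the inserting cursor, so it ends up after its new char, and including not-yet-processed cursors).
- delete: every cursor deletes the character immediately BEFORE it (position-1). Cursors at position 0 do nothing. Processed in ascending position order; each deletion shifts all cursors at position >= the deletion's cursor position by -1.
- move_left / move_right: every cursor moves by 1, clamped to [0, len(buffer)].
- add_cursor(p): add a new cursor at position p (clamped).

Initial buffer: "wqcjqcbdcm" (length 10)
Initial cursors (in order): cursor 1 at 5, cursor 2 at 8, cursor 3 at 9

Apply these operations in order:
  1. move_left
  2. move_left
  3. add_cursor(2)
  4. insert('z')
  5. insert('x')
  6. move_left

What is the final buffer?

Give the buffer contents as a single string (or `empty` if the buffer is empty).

After op 1 (move_left): buffer="wqcjqcbdcm" (len 10), cursors c1@4 c2@7 c3@8, authorship ..........
After op 2 (move_left): buffer="wqcjqcbdcm" (len 10), cursors c1@3 c2@6 c3@7, authorship ..........
After op 3 (add_cursor(2)): buffer="wqcjqcbdcm" (len 10), cursors c4@2 c1@3 c2@6 c3@7, authorship ..........
After op 4 (insert('z')): buffer="wqzczjqczbzdcm" (len 14), cursors c4@3 c1@5 c2@9 c3@11, authorship ..4.1...2.3...
After op 5 (insert('x')): buffer="wqzxczxjqczxbzxdcm" (len 18), cursors c4@4 c1@7 c2@12 c3@15, authorship ..44.11...22.33...
After op 6 (move_left): buffer="wqzxczxjqczxbzxdcm" (len 18), cursors c4@3 c1@6 c2@11 c3@14, authorship ..44.11...22.33...

Answer: wqzxczxjqczxbzxdcm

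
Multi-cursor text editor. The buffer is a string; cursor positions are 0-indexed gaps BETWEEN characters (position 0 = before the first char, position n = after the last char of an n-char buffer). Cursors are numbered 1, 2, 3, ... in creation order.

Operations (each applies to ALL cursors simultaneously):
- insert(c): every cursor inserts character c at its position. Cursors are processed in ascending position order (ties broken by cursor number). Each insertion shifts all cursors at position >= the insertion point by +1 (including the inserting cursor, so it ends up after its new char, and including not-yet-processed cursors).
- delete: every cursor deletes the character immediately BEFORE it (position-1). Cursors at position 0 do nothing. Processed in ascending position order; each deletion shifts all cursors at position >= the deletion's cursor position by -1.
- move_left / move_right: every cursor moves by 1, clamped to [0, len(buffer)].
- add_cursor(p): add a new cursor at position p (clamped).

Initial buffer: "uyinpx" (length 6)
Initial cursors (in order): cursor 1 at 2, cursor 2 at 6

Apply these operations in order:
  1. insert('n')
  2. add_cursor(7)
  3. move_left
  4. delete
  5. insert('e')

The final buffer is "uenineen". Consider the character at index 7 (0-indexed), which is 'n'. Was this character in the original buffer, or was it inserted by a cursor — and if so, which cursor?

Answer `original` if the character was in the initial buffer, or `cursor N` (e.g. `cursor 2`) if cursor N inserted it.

Answer: cursor 2

Derivation:
After op 1 (insert('n')): buffer="uyninpxn" (len 8), cursors c1@3 c2@8, authorship ..1....2
After op 2 (add_cursor(7)): buffer="uyninpxn" (len 8), cursors c1@3 c3@7 c2@8, authorship ..1....2
After op 3 (move_left): buffer="uyninpxn" (len 8), cursors c1@2 c3@6 c2@7, authorship ..1....2
After op 4 (delete): buffer="uninn" (len 5), cursors c1@1 c2@4 c3@4, authorship .1..2
After op 5 (insert('e')): buffer="uenineen" (len 8), cursors c1@2 c2@7 c3@7, authorship .11..232
Authorship (.=original, N=cursor N): . 1 1 . . 2 3 2
Index 7: author = 2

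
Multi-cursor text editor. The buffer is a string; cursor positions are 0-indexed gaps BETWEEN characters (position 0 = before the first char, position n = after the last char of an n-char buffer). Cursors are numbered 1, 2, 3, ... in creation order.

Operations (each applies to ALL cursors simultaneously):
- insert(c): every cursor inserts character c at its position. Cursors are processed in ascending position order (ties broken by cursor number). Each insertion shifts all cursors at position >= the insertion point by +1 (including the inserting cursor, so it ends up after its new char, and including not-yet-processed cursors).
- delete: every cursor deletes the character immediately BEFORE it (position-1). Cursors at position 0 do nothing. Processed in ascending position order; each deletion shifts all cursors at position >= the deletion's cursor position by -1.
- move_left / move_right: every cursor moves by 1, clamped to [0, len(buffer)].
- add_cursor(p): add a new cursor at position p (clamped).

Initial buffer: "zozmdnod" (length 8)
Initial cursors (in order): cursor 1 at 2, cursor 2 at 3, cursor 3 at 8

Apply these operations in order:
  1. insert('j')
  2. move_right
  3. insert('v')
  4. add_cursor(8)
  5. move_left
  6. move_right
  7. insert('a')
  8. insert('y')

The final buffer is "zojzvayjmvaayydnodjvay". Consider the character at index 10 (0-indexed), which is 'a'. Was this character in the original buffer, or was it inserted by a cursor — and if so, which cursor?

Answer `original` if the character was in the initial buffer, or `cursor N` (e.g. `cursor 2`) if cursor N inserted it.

After op 1 (insert('j')): buffer="zojzjmdnodj" (len 11), cursors c1@3 c2@5 c3@11, authorship ..1.2.....3
After op 2 (move_right): buffer="zojzjmdnodj" (len 11), cursors c1@4 c2@6 c3@11, authorship ..1.2.....3
After op 3 (insert('v')): buffer="zojzvjmvdnodjv" (len 14), cursors c1@5 c2@8 c3@14, authorship ..1.12.2....33
After op 4 (add_cursor(8)): buffer="zojzvjmvdnodjv" (len 14), cursors c1@5 c2@8 c4@8 c3@14, authorship ..1.12.2....33
After op 5 (move_left): buffer="zojzvjmvdnodjv" (len 14), cursors c1@4 c2@7 c4@7 c3@13, authorship ..1.12.2....33
After op 6 (move_right): buffer="zojzvjmvdnodjv" (len 14), cursors c1@5 c2@8 c4@8 c3@14, authorship ..1.12.2....33
After op 7 (insert('a')): buffer="zojzvajmvaadnodjva" (len 18), cursors c1@6 c2@11 c4@11 c3@18, authorship ..1.112.224....333
After op 8 (insert('y')): buffer="zojzvayjmvaayydnodjvay" (len 22), cursors c1@7 c2@14 c4@14 c3@22, authorship ..1.1112.22424....3333
Authorship (.=original, N=cursor N): . . 1 . 1 1 1 2 . 2 2 4 2 4 . . . . 3 3 3 3
Index 10: author = 2

Answer: cursor 2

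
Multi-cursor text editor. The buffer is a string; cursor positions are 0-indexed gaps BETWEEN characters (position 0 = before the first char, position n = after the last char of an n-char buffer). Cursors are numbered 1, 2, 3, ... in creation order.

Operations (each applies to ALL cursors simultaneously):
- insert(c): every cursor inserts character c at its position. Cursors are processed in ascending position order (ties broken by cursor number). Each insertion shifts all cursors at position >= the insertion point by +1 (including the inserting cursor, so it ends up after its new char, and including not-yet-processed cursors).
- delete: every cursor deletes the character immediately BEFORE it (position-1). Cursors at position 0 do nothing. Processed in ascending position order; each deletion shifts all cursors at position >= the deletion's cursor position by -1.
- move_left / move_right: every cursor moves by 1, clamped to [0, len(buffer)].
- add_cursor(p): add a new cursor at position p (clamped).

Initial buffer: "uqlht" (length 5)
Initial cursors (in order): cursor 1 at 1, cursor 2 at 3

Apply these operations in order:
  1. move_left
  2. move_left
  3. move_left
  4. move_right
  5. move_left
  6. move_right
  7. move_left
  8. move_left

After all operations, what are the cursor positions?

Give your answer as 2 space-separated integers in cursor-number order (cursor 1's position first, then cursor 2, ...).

After op 1 (move_left): buffer="uqlht" (len 5), cursors c1@0 c2@2, authorship .....
After op 2 (move_left): buffer="uqlht" (len 5), cursors c1@0 c2@1, authorship .....
After op 3 (move_left): buffer="uqlht" (len 5), cursors c1@0 c2@0, authorship .....
After op 4 (move_right): buffer="uqlht" (len 5), cursors c1@1 c2@1, authorship .....
After op 5 (move_left): buffer="uqlht" (len 5), cursors c1@0 c2@0, authorship .....
After op 6 (move_right): buffer="uqlht" (len 5), cursors c1@1 c2@1, authorship .....
After op 7 (move_left): buffer="uqlht" (len 5), cursors c1@0 c2@0, authorship .....
After op 8 (move_left): buffer="uqlht" (len 5), cursors c1@0 c2@0, authorship .....

Answer: 0 0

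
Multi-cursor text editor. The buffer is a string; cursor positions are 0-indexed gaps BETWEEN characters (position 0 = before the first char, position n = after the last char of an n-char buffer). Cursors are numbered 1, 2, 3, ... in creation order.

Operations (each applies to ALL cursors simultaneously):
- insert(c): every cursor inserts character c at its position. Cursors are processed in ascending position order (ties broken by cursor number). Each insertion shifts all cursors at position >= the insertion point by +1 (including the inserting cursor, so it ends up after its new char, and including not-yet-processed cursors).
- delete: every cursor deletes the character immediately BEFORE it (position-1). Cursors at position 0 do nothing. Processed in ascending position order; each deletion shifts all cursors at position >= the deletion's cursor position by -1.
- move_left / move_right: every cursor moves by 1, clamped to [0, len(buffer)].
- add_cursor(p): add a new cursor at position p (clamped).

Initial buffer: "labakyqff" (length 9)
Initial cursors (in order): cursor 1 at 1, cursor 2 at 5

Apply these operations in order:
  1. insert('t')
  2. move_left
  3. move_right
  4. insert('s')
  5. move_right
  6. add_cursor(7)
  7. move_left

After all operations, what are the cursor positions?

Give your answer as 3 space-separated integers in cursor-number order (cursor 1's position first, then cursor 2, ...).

Answer: 3 9 6

Derivation:
After op 1 (insert('t')): buffer="ltabaktyqff" (len 11), cursors c1@2 c2@7, authorship .1....2....
After op 2 (move_left): buffer="ltabaktyqff" (len 11), cursors c1@1 c2@6, authorship .1....2....
After op 3 (move_right): buffer="ltabaktyqff" (len 11), cursors c1@2 c2@7, authorship .1....2....
After op 4 (insert('s')): buffer="ltsabaktsyqff" (len 13), cursors c1@3 c2@9, authorship .11....22....
After op 5 (move_right): buffer="ltsabaktsyqff" (len 13), cursors c1@4 c2@10, authorship .11....22....
After op 6 (add_cursor(7)): buffer="ltsabaktsyqff" (len 13), cursors c1@4 c3@7 c2@10, authorship .11....22....
After op 7 (move_left): buffer="ltsabaktsyqff" (len 13), cursors c1@3 c3@6 c2@9, authorship .11....22....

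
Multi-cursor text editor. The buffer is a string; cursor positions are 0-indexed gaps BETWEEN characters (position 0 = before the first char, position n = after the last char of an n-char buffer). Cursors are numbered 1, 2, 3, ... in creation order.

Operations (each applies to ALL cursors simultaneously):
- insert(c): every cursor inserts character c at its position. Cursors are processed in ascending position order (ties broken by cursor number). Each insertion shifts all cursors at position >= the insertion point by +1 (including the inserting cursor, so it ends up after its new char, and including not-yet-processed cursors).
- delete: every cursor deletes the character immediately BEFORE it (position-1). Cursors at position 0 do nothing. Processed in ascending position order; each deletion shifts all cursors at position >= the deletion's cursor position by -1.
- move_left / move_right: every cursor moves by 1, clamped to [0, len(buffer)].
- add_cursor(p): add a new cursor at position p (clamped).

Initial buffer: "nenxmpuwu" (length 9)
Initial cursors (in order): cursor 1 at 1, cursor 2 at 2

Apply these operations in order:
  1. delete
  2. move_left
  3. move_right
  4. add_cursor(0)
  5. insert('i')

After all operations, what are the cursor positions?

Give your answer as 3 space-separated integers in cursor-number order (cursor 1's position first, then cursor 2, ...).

After op 1 (delete): buffer="nxmpuwu" (len 7), cursors c1@0 c2@0, authorship .......
After op 2 (move_left): buffer="nxmpuwu" (len 7), cursors c1@0 c2@0, authorship .......
After op 3 (move_right): buffer="nxmpuwu" (len 7), cursors c1@1 c2@1, authorship .......
After op 4 (add_cursor(0)): buffer="nxmpuwu" (len 7), cursors c3@0 c1@1 c2@1, authorship .......
After op 5 (insert('i')): buffer="iniixmpuwu" (len 10), cursors c3@1 c1@4 c2@4, authorship 3.12......

Answer: 4 4 1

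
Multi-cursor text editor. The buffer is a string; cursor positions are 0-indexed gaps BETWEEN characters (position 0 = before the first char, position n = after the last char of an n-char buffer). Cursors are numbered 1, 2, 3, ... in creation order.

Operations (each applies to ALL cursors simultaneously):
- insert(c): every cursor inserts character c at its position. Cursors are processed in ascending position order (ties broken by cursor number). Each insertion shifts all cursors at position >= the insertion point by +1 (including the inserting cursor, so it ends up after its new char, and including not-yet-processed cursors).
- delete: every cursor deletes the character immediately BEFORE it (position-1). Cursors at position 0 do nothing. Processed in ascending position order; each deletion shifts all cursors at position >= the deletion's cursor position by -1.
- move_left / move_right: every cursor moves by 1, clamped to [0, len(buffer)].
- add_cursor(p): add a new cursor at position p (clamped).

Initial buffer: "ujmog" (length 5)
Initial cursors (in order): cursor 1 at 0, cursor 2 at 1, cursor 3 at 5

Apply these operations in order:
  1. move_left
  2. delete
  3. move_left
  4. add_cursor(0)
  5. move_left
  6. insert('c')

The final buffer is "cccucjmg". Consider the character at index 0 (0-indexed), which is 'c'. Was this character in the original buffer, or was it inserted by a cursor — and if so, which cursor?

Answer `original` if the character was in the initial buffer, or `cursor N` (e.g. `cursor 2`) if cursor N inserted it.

After op 1 (move_left): buffer="ujmog" (len 5), cursors c1@0 c2@0 c3@4, authorship .....
After op 2 (delete): buffer="ujmg" (len 4), cursors c1@0 c2@0 c3@3, authorship ....
After op 3 (move_left): buffer="ujmg" (len 4), cursors c1@0 c2@0 c3@2, authorship ....
After op 4 (add_cursor(0)): buffer="ujmg" (len 4), cursors c1@0 c2@0 c4@0 c3@2, authorship ....
After op 5 (move_left): buffer="ujmg" (len 4), cursors c1@0 c2@0 c4@0 c3@1, authorship ....
After op 6 (insert('c')): buffer="cccucjmg" (len 8), cursors c1@3 c2@3 c4@3 c3@5, authorship 124.3...
Authorship (.=original, N=cursor N): 1 2 4 . 3 . . .
Index 0: author = 1

Answer: cursor 1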